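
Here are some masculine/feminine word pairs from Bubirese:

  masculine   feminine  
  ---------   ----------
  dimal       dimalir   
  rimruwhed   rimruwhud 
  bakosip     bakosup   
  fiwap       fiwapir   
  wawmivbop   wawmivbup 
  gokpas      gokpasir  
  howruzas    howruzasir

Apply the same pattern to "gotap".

gotapir

"gotap" has last vowel 'a'. The stems whose last vowel is 'a' (gokpas → gokpasir, dimal → dimalir, howruzas → howruzasir) add -ir.
The other pattern: stems whose last vowel is 'e', 'i' or 'o' change the last vowel to 'u'.
So gotap → gotapir.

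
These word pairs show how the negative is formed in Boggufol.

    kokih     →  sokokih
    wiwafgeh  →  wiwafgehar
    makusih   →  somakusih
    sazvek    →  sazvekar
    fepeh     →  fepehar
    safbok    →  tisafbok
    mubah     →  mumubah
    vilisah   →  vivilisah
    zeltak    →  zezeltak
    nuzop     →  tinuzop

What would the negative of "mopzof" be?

timopzof

fepeh and vilisah both end in -h yet inflect differently (fepehar, vivilisah), so the final letter is not what conditions the rule; the last vowel is.
"mopzof" has last vowel 'o'. The stems whose last vowel is 'o' (safbok → tisafbok, nuzop → tinuzop) add the prefix ti-.
The other patterns: stems whose last vowel is 'e' add -ar; stems whose last vowel is 'a' repeat the first consonant+vowel as a prefix; stems whose last vowel is 'i' add the prefix so-.
So mopzof → timopzof.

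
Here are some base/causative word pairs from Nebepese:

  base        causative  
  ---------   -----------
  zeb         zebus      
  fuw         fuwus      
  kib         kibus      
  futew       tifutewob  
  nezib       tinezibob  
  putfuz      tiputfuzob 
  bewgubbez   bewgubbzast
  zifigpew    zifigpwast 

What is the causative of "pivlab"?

"pivlab" has 2 vowels. The stems with 2 vowels (futew → tifutewob, nezib → tinezibob, putfuz → tiputfuzob) add ti- … -ob around the stem.
So pivlab → tipivlabob.

tipivlabob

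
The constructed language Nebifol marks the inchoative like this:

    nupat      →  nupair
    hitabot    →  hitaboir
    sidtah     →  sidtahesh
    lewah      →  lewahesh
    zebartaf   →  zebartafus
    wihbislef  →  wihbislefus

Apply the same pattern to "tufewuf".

"tufewuf" ends in -f. The stems ending in -f (zebartaf → zebartafus, wihbislef → wihbislefus) add -us.
So tufewuf → tufewufus.

tufewufus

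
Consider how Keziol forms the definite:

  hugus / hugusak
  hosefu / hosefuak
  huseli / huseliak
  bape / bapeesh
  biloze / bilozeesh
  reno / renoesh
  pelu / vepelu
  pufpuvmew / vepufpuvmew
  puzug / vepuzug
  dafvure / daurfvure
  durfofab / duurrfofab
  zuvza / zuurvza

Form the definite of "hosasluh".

"hosasluh" begins with h-. The stems beginning with h- (hugus → hugusak, hosefu → hosefuak, huseli → huseliak) add -ak.
So hosasluh → hosasluhak.

hosasluhak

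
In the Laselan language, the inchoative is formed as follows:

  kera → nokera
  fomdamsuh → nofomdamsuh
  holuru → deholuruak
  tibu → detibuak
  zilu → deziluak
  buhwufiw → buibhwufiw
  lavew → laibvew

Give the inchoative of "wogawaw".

woibgawaw

fomdamsuh and holuru both have last vowel 'u' yet inflect differently (nofomdamsuh, deholuruak), so the last vowel is not what conditions the rule; the final letter is.
"wogawaw" ends in -w. The stems ending in -w (buhwufiw → buibhwufiw, lavew → laibvew) insert -ib- after the first vowel.
So wogawaw → woibgawaw.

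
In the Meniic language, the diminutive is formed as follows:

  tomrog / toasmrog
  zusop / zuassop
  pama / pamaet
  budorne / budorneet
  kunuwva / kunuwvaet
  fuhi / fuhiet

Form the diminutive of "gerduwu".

tomrog and pama both have 2 vowels yet inflect differently (toasmrog, pamaet), so the number of vowels is not what conditions the rule; whether the stem ends in a vowel or a consonant is.
"gerduwu" ends in a vowel. The stems ending in a vowel (pama → pamaet, budorne → budorneet, kunuwva → kunuwvaet) add -et.
The other pattern: stems ending in a consonant insert -as- after the first vowel.
So gerduwu → gerduwuet.

gerduwuet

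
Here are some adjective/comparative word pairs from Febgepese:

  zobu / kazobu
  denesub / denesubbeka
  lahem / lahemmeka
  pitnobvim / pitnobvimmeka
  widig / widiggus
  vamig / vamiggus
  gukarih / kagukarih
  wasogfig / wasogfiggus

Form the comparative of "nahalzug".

nahalzuggus

pitnobvim and wasogfig both have last vowel 'i' yet inflect differently (pitnobvimmeka, wasogfiggus), so the last vowel is not what conditions the rule; the final letter is.
"nahalzug" ends in -g. The stems ending in -g (wasogfig → wasogfiggus, widig → widiggus, vamig → vamiggus) double the final consonant and add -us.
The other patterns: stems ending in -b or -m double the final consonant and add -eka; stems ending in -h or -u add the prefix ka-.
So nahalzug → nahalzuggus.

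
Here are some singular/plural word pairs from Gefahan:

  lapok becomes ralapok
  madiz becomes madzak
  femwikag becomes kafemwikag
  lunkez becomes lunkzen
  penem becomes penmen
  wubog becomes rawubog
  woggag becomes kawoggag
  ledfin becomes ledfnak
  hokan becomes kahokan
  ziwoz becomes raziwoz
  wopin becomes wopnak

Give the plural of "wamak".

lunkez and madiz both end in -z yet inflect differently (lunkzen, madzak), so the final letter is not what conditions the rule; the last vowel is.
"wamak" has last vowel 'a'. The stems whose last vowel is 'a' (woggag → kawoggag, hokan → kahokan, femwikag → kafemwikag) add the prefix ka-.
So wamak → kawamak.

kawamak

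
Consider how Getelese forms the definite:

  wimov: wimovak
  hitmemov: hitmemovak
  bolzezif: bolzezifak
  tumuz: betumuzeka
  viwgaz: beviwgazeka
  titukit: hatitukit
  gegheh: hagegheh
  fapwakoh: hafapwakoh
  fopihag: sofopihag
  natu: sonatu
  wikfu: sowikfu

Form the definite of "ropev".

ropevak

bolzezif and titukit both have last vowel 'i' yet inflect differently (bolzezifak, hatitukit), so the last vowel is not what conditions the rule; the final letter is.
"ropev" ends in -v. The stems ending in -v (wimov → wimovak, hitmemov → hitmemovak) add -ak.
So ropev → ropevak.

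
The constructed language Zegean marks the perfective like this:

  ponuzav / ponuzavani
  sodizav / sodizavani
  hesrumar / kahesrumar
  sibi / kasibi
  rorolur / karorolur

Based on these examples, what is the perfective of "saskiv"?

saskivani

ponuzav and hesrumar both have last vowel 'a' yet inflect differently (ponuzavani, kahesrumar), so the last vowel is not what conditions the rule; the final letter is.
"saskiv" ends in -v. The stems ending in -v (ponuzav → ponuzavani, sodizav → sodizavani) add -ani.
The other pattern: stems ending in -i or -r add the prefix ka-.
So saskiv → saskivani.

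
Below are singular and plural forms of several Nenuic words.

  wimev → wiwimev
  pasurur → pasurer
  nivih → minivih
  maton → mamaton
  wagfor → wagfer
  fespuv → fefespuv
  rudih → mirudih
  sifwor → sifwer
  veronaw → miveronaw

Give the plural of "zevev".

zezevev

sifwor and maton both have last vowel 'o' yet inflect differently (sifwer, mamaton), so the last vowel is not what conditions the rule; the final letter is.
"zevev" ends in -v. The stems ending in -v (wimev → wiwimev, fespuv → fefespuv) repeat the first consonant+vowel as a prefix.
The other patterns: stems ending in -h or -w add the prefix mi-; stems ending in -r change the last vowel to 'e'.
So zevev → zezevev.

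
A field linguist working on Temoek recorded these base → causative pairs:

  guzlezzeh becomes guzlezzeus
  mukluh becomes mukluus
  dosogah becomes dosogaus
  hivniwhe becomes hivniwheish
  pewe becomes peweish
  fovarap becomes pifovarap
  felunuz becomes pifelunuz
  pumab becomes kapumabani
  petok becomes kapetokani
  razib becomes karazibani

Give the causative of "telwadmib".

katelwadmibani

guzlezzeh and hivniwhe both have last vowel 'e' yet inflect differently (guzlezzeus, hivniwheish), so the last vowel is not what conditions the rule; the final letter is.
"telwadmib" ends in -b. The stems ending in -b (pumab → kapumabani, razib → karazibani) add ka- … -ani around the stem.
The other patterns: stems ending in -h drop the final letter and add -us; stems ending in -e add -ish; stems ending in -p or -z add the prefix pi-.
So telwadmib → katelwadmibani.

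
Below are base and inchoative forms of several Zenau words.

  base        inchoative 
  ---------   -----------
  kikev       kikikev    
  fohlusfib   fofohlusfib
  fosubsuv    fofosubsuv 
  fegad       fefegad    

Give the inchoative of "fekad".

Every pair shown (kikev → kikikev, fohlusfib → fofohlusfib, fosubsuv → fofosubsuv, …) follows the same rule: repeat the first consonant+vowel as a prefix.
So fekad → fefekad.

fefekad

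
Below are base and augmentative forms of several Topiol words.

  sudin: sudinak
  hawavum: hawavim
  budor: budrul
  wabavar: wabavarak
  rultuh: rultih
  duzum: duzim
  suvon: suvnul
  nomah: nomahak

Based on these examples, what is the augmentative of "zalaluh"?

zalalih

budor and wabavar both end in -r yet inflect differently (budrul, wabavarak), so the final letter is not what conditions the rule; the last vowel is.
"zalaluh" has last vowel 'u'. The stems whose last vowel is 'u' (duzum → duzim, rultuh → rultih, hawavum → hawavim) change the last vowel to 'i'.
So zalaluh → zalalih.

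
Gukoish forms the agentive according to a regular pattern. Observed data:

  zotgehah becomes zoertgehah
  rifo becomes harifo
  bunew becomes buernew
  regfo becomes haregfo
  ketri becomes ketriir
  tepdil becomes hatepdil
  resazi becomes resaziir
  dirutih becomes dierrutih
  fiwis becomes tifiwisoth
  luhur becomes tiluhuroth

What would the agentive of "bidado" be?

habidado

ketri and dirutih both have last vowel 'i' yet inflect differently (ketriir, dierrutih), so the last vowel is not what conditions the rule; the final letter is.
"bidado" ends in -o. The stems ending in -o (rifo → harifo, regfo → haregfo) add the prefix ha-.
The other patterns: stems ending in -i add -ir; stems ending in -h or -w insert -er- after the first vowel; stems ending in -r or -s add ti- … -oth around the stem.
So bidado → habidado.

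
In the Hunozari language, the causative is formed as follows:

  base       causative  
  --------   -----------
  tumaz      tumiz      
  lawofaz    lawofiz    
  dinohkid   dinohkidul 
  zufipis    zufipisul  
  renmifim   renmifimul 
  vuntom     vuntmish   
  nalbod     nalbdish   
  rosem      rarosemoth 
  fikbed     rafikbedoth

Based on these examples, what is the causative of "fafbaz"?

fafbiz

"fafbaz" has last vowel 'a'. The stems whose last vowel is 'a' (tumaz → tumiz, lawofaz → lawofiz) change the last vowel to 'i'.
The other patterns: stems whose last vowel is 'i' add -ul; stems whose last vowel is 'o' delete the last vowel and add -ish; stems whose last vowel is 'e' add ra- … -oth around the stem.
So fafbaz → fafbiz.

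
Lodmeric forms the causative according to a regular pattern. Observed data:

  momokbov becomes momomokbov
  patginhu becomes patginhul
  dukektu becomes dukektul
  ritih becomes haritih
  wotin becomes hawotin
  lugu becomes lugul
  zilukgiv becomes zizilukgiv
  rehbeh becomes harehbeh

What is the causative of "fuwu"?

fuwul

"fuwu" ends in -u. The stems ending in -u (dukektu → dukektul, lugu → lugul, patginhu → patginhul) drop the final letter and add -ul.
The other patterns: stems ending in -v repeat the first consonant+vowel as a prefix; stems ending in -h or -n add the prefix ha-.
So fuwu → fuwul.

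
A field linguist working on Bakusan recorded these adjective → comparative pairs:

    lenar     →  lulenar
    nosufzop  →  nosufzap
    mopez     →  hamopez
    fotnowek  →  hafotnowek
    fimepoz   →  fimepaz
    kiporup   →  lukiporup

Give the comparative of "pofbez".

hapofbez

"pofbez" has last vowel 'e'. The stems whose last vowel is 'e' (mopez → hamopez, fotnowek → hafotnowek) add the prefix ha-.
The other patterns: stems whose last vowel is 'o' change the last vowel to 'a'; stems whose last vowel is 'a' or 'u' add the prefix lu-.
So pofbez → hapofbez.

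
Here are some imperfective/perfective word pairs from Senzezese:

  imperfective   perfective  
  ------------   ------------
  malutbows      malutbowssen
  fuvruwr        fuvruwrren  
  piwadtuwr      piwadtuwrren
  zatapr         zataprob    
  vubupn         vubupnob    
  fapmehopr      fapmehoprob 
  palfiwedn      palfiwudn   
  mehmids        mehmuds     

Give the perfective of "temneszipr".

temnesziprob

"temneszipr" has second-to-last letter 'p'. The stems whose second-to-last letter is 'p' (zatapr → zataprob, vubupn → vubupnob, fapmehopr → fapmehoprob) add -ob.
The other patterns: stems whose second-to-last letter is 'w' double the final consonant and add -en; stems whose second-to-last letter is 'd' change the last vowel to 'u'.
So temneszipr → temnesziprob.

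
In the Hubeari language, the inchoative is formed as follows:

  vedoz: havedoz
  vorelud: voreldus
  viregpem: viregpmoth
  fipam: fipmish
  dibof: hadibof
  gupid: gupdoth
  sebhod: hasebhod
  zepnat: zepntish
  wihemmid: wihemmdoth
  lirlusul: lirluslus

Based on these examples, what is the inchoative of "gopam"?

gopmish

"gopam" has last vowel 'a'. The stems whose last vowel is 'a' (fipam → fipmish, zepnat → zepntish) delete the last vowel and add -ish.
The other patterns: stems whose last vowel is 'u' delete the last vowel and add -us; stems whose last vowel is 'o' add the prefix ha-; stems whose last vowel is 'e' or 'i' delete the last vowel and add -oth.
So gopam → gopmish.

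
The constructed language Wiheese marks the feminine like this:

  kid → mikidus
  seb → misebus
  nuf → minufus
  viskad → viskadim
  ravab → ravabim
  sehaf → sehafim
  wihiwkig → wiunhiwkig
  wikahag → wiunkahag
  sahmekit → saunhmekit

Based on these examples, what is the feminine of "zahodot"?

"zahodot" has 3 vowels. The stems with 3 vowels (wihiwkig → wiunhiwkig, wikahag → wiunkahag, sahmekit → saunhmekit) insert -un- after the first vowel.
So zahodot → zaunhodot.

zaunhodot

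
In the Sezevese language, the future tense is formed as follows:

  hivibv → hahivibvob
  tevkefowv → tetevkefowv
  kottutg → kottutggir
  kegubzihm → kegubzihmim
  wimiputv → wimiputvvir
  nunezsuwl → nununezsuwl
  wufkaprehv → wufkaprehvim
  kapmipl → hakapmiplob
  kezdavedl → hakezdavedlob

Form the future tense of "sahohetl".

"sahohetl" has second-to-last letter 't'. The stems whose second-to-last letter is 't' (wimiputv → wimiputvvir, kottutg → kottutggir) double the final consonant and add -ir.
So sahohetl → sahohetllir.

sahohetllir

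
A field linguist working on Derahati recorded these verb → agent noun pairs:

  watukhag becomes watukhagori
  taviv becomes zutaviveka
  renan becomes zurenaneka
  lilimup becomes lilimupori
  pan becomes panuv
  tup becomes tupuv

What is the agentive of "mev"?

mevuv

"mev" has 1 vowel. The stems with 1 vowel (tup → tupuv, pan → panuv) add -uv.
So mev → mevuv.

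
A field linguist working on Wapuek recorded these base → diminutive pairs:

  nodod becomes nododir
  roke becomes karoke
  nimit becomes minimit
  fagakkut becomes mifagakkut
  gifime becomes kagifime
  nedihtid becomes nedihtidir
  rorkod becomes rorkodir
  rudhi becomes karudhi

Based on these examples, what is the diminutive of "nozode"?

kanozode

"nozode" ends in -e. The stems ending in -e (gifime → kagifime, roke → karoke) add the prefix ka-.
So nozode → kanozode.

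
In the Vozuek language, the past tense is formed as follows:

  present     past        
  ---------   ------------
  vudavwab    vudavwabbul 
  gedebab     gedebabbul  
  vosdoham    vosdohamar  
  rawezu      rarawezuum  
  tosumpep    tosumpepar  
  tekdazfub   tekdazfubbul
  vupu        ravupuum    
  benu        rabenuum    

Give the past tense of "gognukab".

tekdazfub and vupu both have last vowel 'u' yet inflect differently (tekdazfubbul, ravupuum), so the last vowel is not what conditions the rule; the final letter is.
"gognukab" ends in -b. The stems ending in -b (vudavwab → vudavwabbul, tekdazfub → tekdazfubbul, gedebab → gedebabbul) double the final consonant and add -ul.
So gognukab → gognukabbul.

gognukabbul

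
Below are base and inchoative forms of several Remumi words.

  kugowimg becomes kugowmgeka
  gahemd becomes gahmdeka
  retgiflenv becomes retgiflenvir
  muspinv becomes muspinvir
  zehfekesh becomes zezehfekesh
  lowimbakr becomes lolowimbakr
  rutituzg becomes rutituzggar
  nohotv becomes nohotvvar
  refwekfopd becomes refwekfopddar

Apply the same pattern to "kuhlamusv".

kugowimg and rutituzg both end in -g yet inflect differently (kugowmgeka, rutituzggar), so the final letter is not what conditions the rule; the second-to-last letter is.
"kuhlamusv" has second-to-last letter 's'. The one such stem in the data (zehfekesh → zezehfekesh) repeats the first consonant+vowel as a prefix (as does lowimbakr), so the same rule applies.
So kuhlamusv → kukuhlamusv.

kukuhlamusv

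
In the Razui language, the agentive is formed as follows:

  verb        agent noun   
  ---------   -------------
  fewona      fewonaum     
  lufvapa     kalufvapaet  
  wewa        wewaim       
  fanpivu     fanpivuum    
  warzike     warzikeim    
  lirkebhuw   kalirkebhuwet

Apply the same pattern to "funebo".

funeboum

lufvapa and fewona both end in -a yet inflect differently (kalufvapaet, fewonaum), so the final letter is not what conditions the rule; the first letter is.
"funebo" begins with f-. The stems beginning with f- (fewona → fewonaum, fanpivu → fanpivuum) add -um.
The other patterns: stems beginning with l- add ka- … -et around the stem; stems beginning with w- add -im.
So funebo → funeboum.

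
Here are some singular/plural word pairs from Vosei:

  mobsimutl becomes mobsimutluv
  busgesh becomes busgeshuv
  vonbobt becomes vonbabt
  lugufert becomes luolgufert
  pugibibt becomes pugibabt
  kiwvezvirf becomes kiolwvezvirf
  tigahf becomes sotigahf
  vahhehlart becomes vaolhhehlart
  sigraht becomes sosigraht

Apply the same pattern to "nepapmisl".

nepapmisluv

"nepapmisl" has second-to-last letter 's'. The one such stem in the data (busgesh → busgeshuv) adds -uv, so the same rule applies.
The other patterns: stems whose second-to-last letter is 'b' change the last vowel to 'a'; stems whose second-to-last letter is 'r' insert -ol- after the first vowel; stems whose second-to-last letter is 'h' add the prefix so-.
So nepapmisl → nepapmisluv.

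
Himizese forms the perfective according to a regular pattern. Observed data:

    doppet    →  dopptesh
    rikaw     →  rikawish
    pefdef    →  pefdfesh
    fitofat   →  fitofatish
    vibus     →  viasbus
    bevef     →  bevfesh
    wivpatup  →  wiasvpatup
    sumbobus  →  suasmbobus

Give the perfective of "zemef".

"zemef" has last vowel 'e'. The stems whose last vowel is 'e' (doppet → dopptesh, bevef → bevfesh, pefdef → pefdfesh) delete the last vowel and add -esh.
So zemef → zemfesh.

zemfesh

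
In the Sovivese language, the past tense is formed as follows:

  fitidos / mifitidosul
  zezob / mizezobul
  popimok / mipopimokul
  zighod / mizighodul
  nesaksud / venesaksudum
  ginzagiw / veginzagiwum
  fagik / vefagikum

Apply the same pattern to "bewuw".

zighod and nesaksud both end in -d yet inflect differently (mizighodul, venesaksudum), so the final letter is not what conditions the rule; the last vowel is.
"bewuw" has last vowel 'u'. The one such stem in the data (nesaksud → venesaksudum) adds ve- … -um around the stem, so the same rule applies.
The other pattern: stems whose last vowel is 'o' add mi- … -ul around the stem.
So bewuw → vebewuwum.

vebewuwum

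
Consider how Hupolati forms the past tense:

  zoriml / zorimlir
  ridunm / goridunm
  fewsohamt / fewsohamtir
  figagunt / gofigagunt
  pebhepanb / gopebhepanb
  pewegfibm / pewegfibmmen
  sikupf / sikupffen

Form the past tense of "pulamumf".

pulamumfir

figagunt and fewsohamt both end in -t yet inflect differently (gofigagunt, fewsohamtir), so the final letter is not what conditions the rule; the second-to-last letter is.
"pulamumf" has second-to-last letter 'm'. The stems whose second-to-last letter is 'm' (fewsohamt → fewsohamtir, zoriml → zorimlir) add -ir.
So pulamumf → pulamumfir.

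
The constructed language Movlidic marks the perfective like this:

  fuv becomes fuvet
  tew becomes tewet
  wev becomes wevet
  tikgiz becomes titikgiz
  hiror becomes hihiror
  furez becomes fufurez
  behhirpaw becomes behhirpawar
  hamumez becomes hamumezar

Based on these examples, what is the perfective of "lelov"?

"lelov" has 2 vowels. The stems with 2 vowels (tikgiz → titikgiz, hiror → hihiror, furez → fufurez) repeat the first consonant+vowel as a prefix.
The other patterns: stems with 1 vowel add -et; stems with 3 vowels add -ar.
So lelov → lelelov.

lelelov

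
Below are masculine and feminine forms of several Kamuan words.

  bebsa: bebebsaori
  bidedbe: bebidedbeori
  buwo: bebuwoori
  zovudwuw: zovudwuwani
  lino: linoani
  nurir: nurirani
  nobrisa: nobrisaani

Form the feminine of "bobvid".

bebobvidori

buwo and lino both end in -o yet inflect differently (bebuwoori, linoani), so the final letter is not what conditions the rule; the first letter is.
"bobvid" begins with b-. The stems beginning with b- (bebsa → bebebsaori, bidedbe → bebidedbeori, buwo → bebuwoori) add be- … -ori around the stem.
The other pattern: stems beginning with l-, n- or z- add -ani.
So bobvid → bebobvidori.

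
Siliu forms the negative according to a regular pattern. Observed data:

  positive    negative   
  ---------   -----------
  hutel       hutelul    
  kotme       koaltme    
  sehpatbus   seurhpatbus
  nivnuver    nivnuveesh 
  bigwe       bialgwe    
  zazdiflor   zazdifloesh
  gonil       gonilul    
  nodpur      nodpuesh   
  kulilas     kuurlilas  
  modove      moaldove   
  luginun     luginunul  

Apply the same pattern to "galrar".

sehpatbus and nodpur both have last vowel 'u' yet inflect differently (seurhpatbus, nodpuesh), so the last vowel is not what conditions the rule; the final letter is.
"galrar" ends in -r. The stems ending in -r (zazdiflor → zazdifloesh, nodpur → nodpuesh, nivnuver → nivnuveesh) drop the final letter and add -esh.
So galrar → galraesh.

galraesh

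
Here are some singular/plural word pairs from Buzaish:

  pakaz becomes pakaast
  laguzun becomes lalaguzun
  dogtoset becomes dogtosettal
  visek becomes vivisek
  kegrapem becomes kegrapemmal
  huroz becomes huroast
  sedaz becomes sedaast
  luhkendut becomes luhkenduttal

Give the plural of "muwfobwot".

visek and dogtoset both have last vowel 'e' yet inflect differently (vivisek, dogtosettal), so the last vowel is not what conditions the rule; the final letter is.
"muwfobwot" ends in -t. The stems ending in -t (dogtoset → dogtosettal, luhkendut → luhkenduttal) double the final consonant and add -al.
The other patterns: stems ending in -k or -n repeat the first consonant+vowel as a prefix; stems ending in -z drop the final letter and add -ast.
So muwfobwot → muwfobwottal.

muwfobwottal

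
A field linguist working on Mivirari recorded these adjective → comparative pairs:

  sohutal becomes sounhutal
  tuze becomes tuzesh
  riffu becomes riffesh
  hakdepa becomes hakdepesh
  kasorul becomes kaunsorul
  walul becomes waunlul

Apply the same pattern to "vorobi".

riffu and walul both have last vowel 'u' yet inflect differently (riffesh, waunlul), so the last vowel is not what conditions the rule; whether the stem ends in a vowel or a consonant is.
"vorobi" ends in a vowel. The stems ending in a vowel (hakdepa → hakdepesh, riffu → riffesh, tuze → tuzesh) drop the final letter and add -esh.
So vorobi → vorobesh.

vorobesh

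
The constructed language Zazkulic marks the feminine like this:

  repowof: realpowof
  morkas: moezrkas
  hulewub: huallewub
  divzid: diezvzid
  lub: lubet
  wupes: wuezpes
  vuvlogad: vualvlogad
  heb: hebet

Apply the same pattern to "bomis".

divzid and vuvlogad both end in -d yet inflect differently (diezvzid, vualvlogad), so the final letter is not what conditions the rule; the number of vowels is.
"bomis" has 2 vowels. The stems with 2 vowels (wupes → wuezpes, divzid → diezvzid, morkas → moezrkas) insert -ez- after the first vowel.
So bomis → boezmis.

boezmis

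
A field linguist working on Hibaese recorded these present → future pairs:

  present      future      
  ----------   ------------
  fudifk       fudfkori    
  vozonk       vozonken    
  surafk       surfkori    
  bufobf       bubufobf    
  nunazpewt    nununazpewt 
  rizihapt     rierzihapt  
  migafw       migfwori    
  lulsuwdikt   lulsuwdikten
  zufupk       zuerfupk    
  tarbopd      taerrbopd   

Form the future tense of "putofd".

"putofd" has second-to-last letter 'f'. The stems whose second-to-last letter is 'f' (fudifk → fudfkori, migafw → migfwori, surafk → surfkori) delete the last vowel and add -ori.
The other patterns: stems whose second-to-last letter is 'p' insert -er- after the first vowel; stems whose second-to-last letter is 'k' or 'n' add -en; stems whose second-to-last letter is 'b' or 'w' repeat the first consonant+vowel as a prefix.
So putofd → putfdori.

putfdori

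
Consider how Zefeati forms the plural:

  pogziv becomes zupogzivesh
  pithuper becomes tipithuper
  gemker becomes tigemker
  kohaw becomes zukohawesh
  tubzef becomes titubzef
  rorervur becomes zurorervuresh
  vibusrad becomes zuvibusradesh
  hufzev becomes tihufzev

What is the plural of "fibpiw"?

hufzev and pogziv both end in -v yet inflect differently (tihufzev, zupogzivesh), so the final letter is not what conditions the rule; the last vowel is.
"fibpiw" has last vowel 'i'. The one such stem in the data (pogziv → zupogzivesh) adds zu- … -esh around the stem, so the same rule applies.
The other pattern: stems whose last vowel is 'e' add the prefix ti-.
So fibpiw → zufibpiwesh.

zufibpiwesh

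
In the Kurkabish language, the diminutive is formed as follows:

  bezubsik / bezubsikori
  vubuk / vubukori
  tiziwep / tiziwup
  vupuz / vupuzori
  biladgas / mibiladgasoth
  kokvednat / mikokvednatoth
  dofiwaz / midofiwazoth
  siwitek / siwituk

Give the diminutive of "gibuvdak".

siwitek and vubuk both end in -k yet inflect differently (siwituk, vubukori), so the final letter is not what conditions the rule; the last vowel is.
"gibuvdak" has last vowel 'a'. The stems whose last vowel is 'a' (biladgas → mibiladgasoth, kokvednat → mikokvednatoth, dofiwaz → midofiwazoth) add mi- … -oth around the stem.
The other patterns: stems whose last vowel is 'e' change the last vowel to 'u'; stems whose last vowel is 'i' or 'u' add -ori.
So gibuvdak → migibuvdakoth.

migibuvdakoth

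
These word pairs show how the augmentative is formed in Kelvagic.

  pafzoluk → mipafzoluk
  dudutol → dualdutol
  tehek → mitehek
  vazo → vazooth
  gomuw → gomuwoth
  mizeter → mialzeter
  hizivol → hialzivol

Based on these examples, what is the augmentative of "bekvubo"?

bekvubooth

tehek and mizeter both have last vowel 'e' yet inflect differently (mitehek, mialzeter), so the last vowel is not what conditions the rule; the final letter is.
"bekvubo" ends in -o. The one such stem in the data (vazo → vazooth) adds -oth, so the same rule applies.
So bekvubo → bekvubooth.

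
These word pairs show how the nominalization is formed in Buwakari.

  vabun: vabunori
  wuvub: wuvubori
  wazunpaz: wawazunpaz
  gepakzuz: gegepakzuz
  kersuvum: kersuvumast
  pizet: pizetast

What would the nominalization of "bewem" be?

bewemast

vabun and gepakzuz both have last vowel 'u' yet inflect differently (vabunori, gegepakzuz), so the last vowel is not what conditions the rule; the final letter is.
"bewem" ends in -m. The one such stem in the data (kersuvum → kersuvumast) adds -ast, so the same rule applies.
The other patterns: stems ending in -b or -n add -ori; stems ending in -z repeat the first consonant+vowel as a prefix.
So bewem → bewemast.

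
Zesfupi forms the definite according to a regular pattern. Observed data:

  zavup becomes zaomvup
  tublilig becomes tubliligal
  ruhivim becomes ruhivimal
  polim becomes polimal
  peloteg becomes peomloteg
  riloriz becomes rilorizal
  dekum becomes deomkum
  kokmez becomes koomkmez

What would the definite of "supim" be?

supimal

tublilig and peloteg both end in -g yet inflect differently (tubliligal, peomloteg), so the final letter is not what conditions the rule; the last vowel is.
"supim" has last vowel 'i'. The stems whose last vowel is 'i' (riloriz → rilorizal, tublilig → tubliligal, polim → polimal) add -al.
The other pattern: stems whose last vowel is 'e' or 'u' insert -om- after the first vowel.
So supim → supimal.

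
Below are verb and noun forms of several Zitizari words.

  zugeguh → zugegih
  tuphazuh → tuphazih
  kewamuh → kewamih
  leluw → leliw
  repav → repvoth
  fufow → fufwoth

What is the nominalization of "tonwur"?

tonwir

"tonwur" has last vowel 'u'. The stems whose last vowel is 'u' (zugeguh → zugegih, tuphazuh → tuphazih, kewamuh → kewamih) change the last vowel to 'i'.
So tonwur → tonwir.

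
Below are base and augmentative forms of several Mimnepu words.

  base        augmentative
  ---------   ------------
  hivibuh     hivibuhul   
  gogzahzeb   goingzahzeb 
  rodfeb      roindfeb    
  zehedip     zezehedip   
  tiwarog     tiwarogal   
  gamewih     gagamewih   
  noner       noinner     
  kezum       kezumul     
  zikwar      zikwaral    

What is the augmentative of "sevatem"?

seinvatem

zikwar and noner both end in -r yet inflect differently (zikwaral, noinner), so the final letter is not what conditions the rule; the last vowel is.
"sevatem" has last vowel 'e'. The stems whose last vowel is 'e' (gogzahzeb → goingzahzeb, rodfeb → roindfeb, noner → noinner) insert -in- after the first vowel.
The other patterns: stems whose last vowel is 'a' or 'o' add -al; stems whose last vowel is 'i' repeat the first consonant+vowel as a prefix; stems whose last vowel is 'u' add -ul.
So sevatem → seinvatem.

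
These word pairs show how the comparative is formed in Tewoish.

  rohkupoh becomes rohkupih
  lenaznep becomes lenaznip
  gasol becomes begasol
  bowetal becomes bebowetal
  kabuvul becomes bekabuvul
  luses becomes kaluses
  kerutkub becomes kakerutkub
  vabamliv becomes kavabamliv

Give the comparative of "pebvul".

bepebvul

rohkupoh and gasol both have last vowel 'o' yet inflect differently (rohkupih, begasol), so the last vowel is not what conditions the rule; the final letter is.
"pebvul" ends in -l. The stems ending in -l (gasol → begasol, bowetal → bebowetal, kabuvul → bekabuvul) add the prefix be-.
So pebvul → bepebvul.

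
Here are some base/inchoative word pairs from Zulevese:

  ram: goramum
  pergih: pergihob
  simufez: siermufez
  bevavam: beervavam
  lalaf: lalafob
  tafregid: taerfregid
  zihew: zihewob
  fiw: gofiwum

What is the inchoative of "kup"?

gokupum

fiw and zihew both end in -w yet inflect differently (gofiwum, zihewob), so the final letter is not what conditions the rule; the number of vowels is.
"kup" has 1 vowel. The stems with 1 vowel (fiw → gofiwum, ram → goramum) add go- … -um around the stem.
The other patterns: stems with 2 vowels add -ob; stems with 3 vowels insert -er- after the first vowel.
So kup → gokupum.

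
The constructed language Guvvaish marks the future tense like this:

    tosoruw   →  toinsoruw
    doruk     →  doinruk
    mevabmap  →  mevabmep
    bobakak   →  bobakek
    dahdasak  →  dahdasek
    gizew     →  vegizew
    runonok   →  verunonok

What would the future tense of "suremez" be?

"suremez" has last vowel 'e'. The one such stem in the data (gizew → vegizew) adds the prefix ve-, so the same rule applies.
The other patterns: stems whose last vowel is 'u' insert -in- after the first vowel; stems whose last vowel is 'a' change the last vowel to 'e'.
So suremez → vesuremez.

vesuremez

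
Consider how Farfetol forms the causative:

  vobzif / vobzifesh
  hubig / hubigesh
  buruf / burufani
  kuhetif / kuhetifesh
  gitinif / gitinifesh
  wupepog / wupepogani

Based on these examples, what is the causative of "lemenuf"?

hubig and wupepog both end in -g yet inflect differently (hubigesh, wupepogani), so the final letter is not what conditions the rule; the last vowel is.
"lemenuf" has last vowel 'u'. The one such stem in the data (buruf → burufani) adds -ani, so the same rule applies.
The other pattern: stems whose last vowel is 'i' add -esh.
So lemenuf → lemenufani.

lemenufani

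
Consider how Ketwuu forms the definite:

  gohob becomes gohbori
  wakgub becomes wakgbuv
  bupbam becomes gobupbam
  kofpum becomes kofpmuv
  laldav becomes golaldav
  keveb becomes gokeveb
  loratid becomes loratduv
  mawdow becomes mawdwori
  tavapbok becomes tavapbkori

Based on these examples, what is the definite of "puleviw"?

pulevwuv

keveb and gohob both end in -b yet inflect differently (gokeveb, gohbori), so the final letter is not what conditions the rule; the last vowel is.
"puleviw" has last vowel 'i'. The one such stem in the data (loratid → loratduv) deletes the last vowel and adds -uv (as do kofpum, wakgub), so the same rule applies.
The other patterns: stems whose last vowel is 'a' or 'e' add the prefix go-; stems whose last vowel is 'o' delete the last vowel and add -ori.
So puleviw → pulevwuv.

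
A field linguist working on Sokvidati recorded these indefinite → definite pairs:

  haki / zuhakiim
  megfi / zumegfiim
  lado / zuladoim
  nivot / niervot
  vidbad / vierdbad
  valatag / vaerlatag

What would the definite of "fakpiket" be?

lado and nivot both have last vowel 'o' yet inflect differently (zuladoim, niervot), so the last vowel is not what conditions the rule; whether the stem ends in a vowel or a consonant is.
"fakpiket" ends in a consonant. The stems ending in a consonant (nivot → niervot, vidbad → vierdbad, valatag → vaerlatag) insert -er- after the first vowel.
So fakpiket → faerkpiket.

faerkpiket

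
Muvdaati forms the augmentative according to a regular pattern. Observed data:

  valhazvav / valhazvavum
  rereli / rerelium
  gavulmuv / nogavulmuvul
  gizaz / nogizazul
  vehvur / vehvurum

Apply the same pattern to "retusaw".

retusawum

valhazvav and gavulmuv both end in -v yet inflect differently (valhazvavum, nogavulmuvul), so the final letter is not what conditions the rule; the first letter is.
"retusaw" begins with r-. The one such stem in the data (rereli → rerelium) adds -um, so the same rule applies.
So retusaw → retusawum.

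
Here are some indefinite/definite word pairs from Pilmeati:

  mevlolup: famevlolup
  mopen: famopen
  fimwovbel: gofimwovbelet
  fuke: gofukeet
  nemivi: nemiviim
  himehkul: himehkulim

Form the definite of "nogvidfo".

nogvidfoim

fimwovbel and himehkul both end in -l yet inflect differently (gofimwovbelet, himehkulim), so the final letter is not what conditions the rule; the first letter is.
"nogvidfo" begins with n-. The one such stem in the data (nemivi → nemiviim) adds -im, so the same rule applies.
The other patterns: stems beginning with m- add the prefix fa-; stems beginning with f- add go- … -et around the stem.
So nogvidfo → nogvidfoim.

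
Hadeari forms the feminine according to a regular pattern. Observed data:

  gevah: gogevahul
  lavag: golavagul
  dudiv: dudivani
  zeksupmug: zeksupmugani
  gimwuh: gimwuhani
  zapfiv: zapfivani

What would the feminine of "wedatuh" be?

wedatuhani

"wedatuh" has last vowel 'u'. The stems whose last vowel is 'u' (zeksupmug → zeksupmugani, gimwuh → gimwuhani) add -ani.
So wedatuh → wedatuhani.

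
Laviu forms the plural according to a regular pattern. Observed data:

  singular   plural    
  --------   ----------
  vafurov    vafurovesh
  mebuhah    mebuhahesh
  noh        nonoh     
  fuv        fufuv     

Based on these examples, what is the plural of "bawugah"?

bawugahesh

"bawugah" has 3 vowels. The stems with 3 vowels (vafurov → vafurovesh, mebuhah → mebuhahesh) add -esh.
So bawugah → bawugahesh.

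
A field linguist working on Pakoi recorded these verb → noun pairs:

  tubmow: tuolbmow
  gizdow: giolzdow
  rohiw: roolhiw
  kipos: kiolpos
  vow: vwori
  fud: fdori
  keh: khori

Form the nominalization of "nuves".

tubmow and vow both end in -w yet inflect differently (tuolbmow, vwori), so the final letter is not what conditions the rule; the number of vowels is.
"nuves" has 2 vowels. The stems with 2 vowels (tubmow → tuolbmow, gizdow → giolzdow, rohiw → roolhiw) insert -ol- after the first vowel.
The other pattern: stems with 1 vowel delete the last vowel and add -ori.
So nuves → nuolves.

nuolves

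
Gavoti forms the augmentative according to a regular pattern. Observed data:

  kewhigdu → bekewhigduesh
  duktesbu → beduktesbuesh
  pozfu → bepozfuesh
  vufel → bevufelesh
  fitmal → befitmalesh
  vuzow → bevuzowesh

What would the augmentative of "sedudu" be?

beseduduesh

Every pair shown (kewhigdu → bekewhigduesh, duktesbu → beduktesbuesh, pozfu → bepozfuesh, …) follows the same rule: add be- … -esh around the stem.
So sedudu → beseduduesh.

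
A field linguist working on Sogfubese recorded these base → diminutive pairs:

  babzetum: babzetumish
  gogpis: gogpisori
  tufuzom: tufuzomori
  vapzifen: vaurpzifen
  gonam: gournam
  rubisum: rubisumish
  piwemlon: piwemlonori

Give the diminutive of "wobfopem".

wourbfopem

tufuzom and rubisum both end in -m yet inflect differently (tufuzomori, rubisumish), so the final letter is not what conditions the rule; the last vowel is.
"wobfopem" has last vowel 'e'. The one such stem in the data (vapzifen → vaurpzifen) inserts -ur- after the first vowel (as does gonam), so the same rule applies.
The other patterns: stems whose last vowel is 'i' or 'o' add -ori; stems whose last vowel is 'u' add -ish.
So wobfopem → wourbfopem.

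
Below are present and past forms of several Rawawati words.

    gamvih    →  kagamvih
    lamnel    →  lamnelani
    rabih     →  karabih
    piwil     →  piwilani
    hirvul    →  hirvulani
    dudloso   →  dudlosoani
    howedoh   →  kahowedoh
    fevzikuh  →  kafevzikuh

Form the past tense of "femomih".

kafemomih

howedoh and dudloso both have last vowel 'o' yet inflect differently (kahowedoh, dudlosoani), so the last vowel is not what conditions the rule; the final letter is.
"femomih" ends in -h. The stems ending in -h (rabih → karabih, fevzikuh → kafevzikuh, howedoh → kahowedoh) add the prefix ka-.
The other pattern: stems ending in -l or -o add -ani.
So femomih → kafemomih.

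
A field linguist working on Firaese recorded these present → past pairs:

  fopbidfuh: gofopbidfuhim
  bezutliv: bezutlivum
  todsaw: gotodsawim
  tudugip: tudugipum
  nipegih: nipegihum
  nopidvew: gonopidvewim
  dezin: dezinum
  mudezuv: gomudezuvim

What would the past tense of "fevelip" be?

bezutliv and mudezuv both end in -v yet inflect differently (bezutlivum, gomudezuvim), so the final letter is not what conditions the rule; the last vowel is.
"fevelip" has last vowel 'i'. The stems whose last vowel is 'i' (bezutliv → bezutlivum, dezin → dezinum, nipegih → nipegihum) add -um.
So fevelip → fevelipum.

fevelipum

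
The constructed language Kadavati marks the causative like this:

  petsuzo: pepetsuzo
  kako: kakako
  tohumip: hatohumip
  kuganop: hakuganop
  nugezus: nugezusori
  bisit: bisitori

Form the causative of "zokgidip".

petsuzo and kuganop both have last vowel 'o' yet inflect differently (pepetsuzo, hakuganop), so the last vowel is not what conditions the rule; the final letter is.
"zokgidip" ends in -p. The stems ending in -p (tohumip → hatohumip, kuganop → hakuganop) add the prefix ha-.
So zokgidip → hazokgidip.

hazokgidip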